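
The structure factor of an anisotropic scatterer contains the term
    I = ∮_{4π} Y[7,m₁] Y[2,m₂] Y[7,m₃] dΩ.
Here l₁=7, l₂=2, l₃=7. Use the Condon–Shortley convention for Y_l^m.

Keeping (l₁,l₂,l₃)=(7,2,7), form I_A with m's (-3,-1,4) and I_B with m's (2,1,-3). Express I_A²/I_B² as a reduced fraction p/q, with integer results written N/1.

l's match ⇒ only the (l;m) 3-j factors differ between A and B.
A: triangle coeff Δ(7,2,7) = 1/185640; Σ_t [0,1]: t=0:+1/14515200 t=1:−1/4354560 = -1/6220800; (3j)²=77/4420 [(7 2 7; -3 -1 4)], sign=+1
B: triangle coeff Δ(7,2,7) = 1/185640; Σ_t [1,2]: t=1:−1/1935360 t=2:+1/4354560 = -1/3483648; (3j)²=125/12376 [(7 2 7; 2 1 -3)], sign=-1
I_A²/I_B² = (77/4420)/(125/12376) = 1078/625

1078/625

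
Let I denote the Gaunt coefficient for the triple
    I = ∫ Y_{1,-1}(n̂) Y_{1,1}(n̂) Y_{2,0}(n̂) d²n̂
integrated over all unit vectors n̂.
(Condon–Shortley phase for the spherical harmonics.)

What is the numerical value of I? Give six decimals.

0.126157

Checks pass: Σm=0; 4 even; l₃=2∈[0,2].
(2·1+1)(2·1+1)(2·2+1) = 45
Δ: 0! 2! 2! / 5! → 1/30
sum: t=0:+1/1 = 1/1
3j²(1 1 2; 0 0 0) = Δ·Π!·Σ² = 2/15  (sign +1)
sum: t=0:+1/4 = 1/4
3j²(1 1 2; -1 1 0) = Δ·Π!·Σ² = 1/30  (sign +1)
combine: 4πI² = 45·2/15·1/30 = 1/5
take √, sign +1: I = 0.12615663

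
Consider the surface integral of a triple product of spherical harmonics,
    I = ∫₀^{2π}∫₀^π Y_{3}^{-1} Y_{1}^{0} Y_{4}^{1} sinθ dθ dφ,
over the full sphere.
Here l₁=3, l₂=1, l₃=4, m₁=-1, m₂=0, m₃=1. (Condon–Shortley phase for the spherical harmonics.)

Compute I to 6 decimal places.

-0.238414

Rules hold: Σm=0, L=8 even, 2≤4≤4.
N = 7·3·9 = 189
Δ = 0!·6!·2!/9! = 1/252
Racah Σ t=0..0: t=0:+1/36 = 1/36
⇒ 3j(3 1 4; 0 0 0)² = 4/63, sgn +1
Racah Σ t=0..0: t=0:+1/48 = 1/48
⇒ 3j(3 1 4; -1 0 1)² = 5/84, sgn -1
4πI² = N·(3j₀)²·(3jₘ)² = 5/7
I = -1·√(0.714286/4π) = -0.23841361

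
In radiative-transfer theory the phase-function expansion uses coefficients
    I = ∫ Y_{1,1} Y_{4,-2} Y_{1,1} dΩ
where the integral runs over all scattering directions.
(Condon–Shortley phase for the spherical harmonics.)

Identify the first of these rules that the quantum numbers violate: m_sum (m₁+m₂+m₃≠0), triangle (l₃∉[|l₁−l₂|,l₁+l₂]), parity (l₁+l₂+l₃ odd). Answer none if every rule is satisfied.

azimuthal sum: 1 − 2 + 1 = 0  ✓
3 ≤ 1 ≤ 5 (triangle on l)  ✗
L = 1 + 4 + 1 = 6 (even)

triangle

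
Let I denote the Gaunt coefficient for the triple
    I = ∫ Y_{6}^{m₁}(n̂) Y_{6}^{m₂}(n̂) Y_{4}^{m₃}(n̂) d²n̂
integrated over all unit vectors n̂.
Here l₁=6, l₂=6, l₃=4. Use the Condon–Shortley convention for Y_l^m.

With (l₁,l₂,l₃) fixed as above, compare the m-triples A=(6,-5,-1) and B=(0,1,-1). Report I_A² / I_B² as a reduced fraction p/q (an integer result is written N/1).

1089/56

Same 6,6,4: normalisation and zero-m 3j drop out of the ratio.
A: Δ: 8! 4! 4! / 17! → 1/15315300; sum: t=0:+1/5806080 = 1/5806080; 3j²(6 6 4; 6 -5 -1) = Δ·Π!·Σ² = 165/6188  (sign -1)
B: Δ: 8! 4! 4! / 17! → 1/15315300; sum: t=3:−1/103680 t=4:+1/13824 t=5:−1/17280 t=6:+1/207360 = 1/103680; 3j²(6 6 4; 0 1 -1) = Δ·Π!·Σ² = 10/7293  (sign -1)
I_A²/I_B² = (165/6188)/(10/7293) = 1089/56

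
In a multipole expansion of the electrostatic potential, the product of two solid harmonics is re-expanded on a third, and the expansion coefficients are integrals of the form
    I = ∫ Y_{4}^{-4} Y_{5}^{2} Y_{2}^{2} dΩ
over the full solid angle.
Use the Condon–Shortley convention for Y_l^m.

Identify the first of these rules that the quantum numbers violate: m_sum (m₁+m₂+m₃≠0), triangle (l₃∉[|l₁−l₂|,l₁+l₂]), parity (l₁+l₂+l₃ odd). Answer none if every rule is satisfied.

m₁+m₂+m₃ = -4 + 2 + 2 = 0  ✓
triangle: |4−5|=1 ≤ l₃=2 ≤ 4+5=9  ✓
parity: l₁+l₂+l₃ = 11 is odd  ✗

parity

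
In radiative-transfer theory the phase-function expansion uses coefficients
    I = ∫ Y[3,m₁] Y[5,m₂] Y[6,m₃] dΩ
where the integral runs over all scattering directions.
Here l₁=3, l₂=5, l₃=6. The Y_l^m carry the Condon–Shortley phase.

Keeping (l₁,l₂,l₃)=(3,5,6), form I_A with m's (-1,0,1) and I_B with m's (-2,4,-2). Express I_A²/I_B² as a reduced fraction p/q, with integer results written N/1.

Same 3,5,6: normalisation and zero-m 3j drop out of the ratio.
A: Δ: 2! 4! 8! / 15! → 1/675675; sum: t=0:+1/34560 t=1:−1/3456 t=2:+1/5760 = -1/11520; 3j²(3 5 6; -1 0 1) = Δ·Π!·Σ² = 2/429  (sign +1)
B: Δ: 2! 4! 8! / 15! → 1/675675; sum: t=1:−1/967680 t=2:+1/60480 = 1/64512; 3j²(3 5 6; -2 4 -2) = Δ·Π!·Σ² = 15/1001  (sign +1)
I_A²/I_B² = (2/429)/(15/1001) = 14/45

14/45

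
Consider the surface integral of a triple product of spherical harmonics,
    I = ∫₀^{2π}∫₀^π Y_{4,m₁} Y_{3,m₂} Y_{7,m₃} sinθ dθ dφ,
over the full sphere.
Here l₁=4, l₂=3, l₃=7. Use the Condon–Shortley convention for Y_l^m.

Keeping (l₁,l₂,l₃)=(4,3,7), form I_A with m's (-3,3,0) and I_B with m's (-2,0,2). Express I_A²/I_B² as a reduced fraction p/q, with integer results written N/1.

1/120

Same 4,3,7: normalisation and zero-m 3j drop out of the ratio.
A: Δ: 0! 8! 6! / 15! → 1/45045; sum: t=0:+1/3628800 = 1/3628800; 3j²(4 3 7; -3 3 0) = Δ·Π!·Σ² = 1/6435  (sign -1)
B: Δ: 0! 8! 6! / 15! → 1/45045; sum: t=0:+1/51840 = 1/51840; 3j²(4 3 7; -2 0 2) = Δ·Π!·Σ² = 8/429  (sign -1)
I_A²/I_B² = (1/6435)/(8/429) = 1/120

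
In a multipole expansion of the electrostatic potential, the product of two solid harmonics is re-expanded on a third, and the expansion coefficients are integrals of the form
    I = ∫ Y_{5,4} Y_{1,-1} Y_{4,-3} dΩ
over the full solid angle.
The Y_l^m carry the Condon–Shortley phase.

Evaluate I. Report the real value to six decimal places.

0.294638

m-sum 0 ✓  L=10 even ✓  4≤4≤6 ✓
Π(2lᵢ+1) = 11×3×9 = 297
triangle coeff Δ(5,1,4) = 1/495
Σ_t [1,1]: t=1:−1/576 = -1/576
(3j)²=5/99 [(5 1 4; 0 0 0)], sign=-1
Σ_t [0,0]: t=0:+1/10080 = 1/10080
(3j)²=4/55 [(5 1 4; 4 -1 -3)], sign=-1
⇒ 4πI² = 12/11
I = (+1)√(12/11/(4π)) = 0.29463840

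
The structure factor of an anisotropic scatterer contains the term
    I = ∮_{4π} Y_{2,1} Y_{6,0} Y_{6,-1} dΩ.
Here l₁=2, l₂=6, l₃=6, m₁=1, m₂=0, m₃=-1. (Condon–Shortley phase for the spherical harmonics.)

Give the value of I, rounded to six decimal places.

-0.030344

Checks pass: Σm=0; 14 even; l₃=6∈[4,8].
(2·2+1)(2·6+1)(2·6+1) = 845
Δ: 2! 2! 10! / 15! → 1/90090
sum: t=0:+1/69120 t=1:−1/14400 t=2:+1/69120 = -7/172800
3j²(2 6 6; 0 0 0) = Δ·Π!·Σ² = 14/715  (sign -1)
sum: t=0:+1/34560 t=1:−1/28800 = -1/172800
3j²(2 6 6; 1 0 -1) = Δ·Π!·Σ² = 1/1430  (sign +1)
combine: 4πI² = 845·14/715·1/1430 = 7/605
take √, sign -1: I = -0.03034355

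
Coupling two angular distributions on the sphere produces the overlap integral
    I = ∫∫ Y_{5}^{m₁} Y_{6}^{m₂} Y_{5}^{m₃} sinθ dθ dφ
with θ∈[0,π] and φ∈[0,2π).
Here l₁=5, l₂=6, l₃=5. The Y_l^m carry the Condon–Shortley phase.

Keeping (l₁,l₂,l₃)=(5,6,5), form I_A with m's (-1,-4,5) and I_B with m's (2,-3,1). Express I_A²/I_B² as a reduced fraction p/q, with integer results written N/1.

25/4

l's match ⇒ only the (l;m) 3-j factors differ between A and B.
A: triangle coeff Δ(5,6,5) = 1/28588560; Σ_t [2,2]: t=2:+1/829440 = 1/829440; (3j)²=225/9724 [(5 6 5; -1 -4 5)], sign=+1
B: triangle coeff Δ(5,6,5) = 1/28588560; Σ_t [0,3]: t=0:+1/155520 t=1:−1/23040 t=2:+1/34560 t=3:−1/622080 = -1/103680; (3j)²=9/2431 [(5 6 5; 2 -3 1)], sign=-1
I_A²/I_B² = (225/9724)/(9/2431) = 25/4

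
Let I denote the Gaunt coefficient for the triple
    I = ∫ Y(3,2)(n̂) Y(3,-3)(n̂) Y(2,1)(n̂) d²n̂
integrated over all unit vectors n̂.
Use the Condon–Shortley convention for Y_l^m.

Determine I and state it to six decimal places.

-0.210261

m-sum 0 ✓  L=8 even ✓  0≤2≤6 ✓
Π(2lᵢ+1) = 7×7×5 = 245
triangle coeff Δ(3,3,2) = 1/3780
Σ_t [1,3]: t=1:−1/24 t=2:+1/4 t=3:−1/24 = 1/6
(3j)²=4/105 [(3 3 2; 0 0 0)], sign=+1
Σ_t [0,0]: t=0:+1/48 = 1/48
(3j)²=5/84 [(3 3 2; 2 -3 1)], sign=-1
⇒ 4πI² = 5/9
I = (-1)√(5/9/(4π)) = -0.21026104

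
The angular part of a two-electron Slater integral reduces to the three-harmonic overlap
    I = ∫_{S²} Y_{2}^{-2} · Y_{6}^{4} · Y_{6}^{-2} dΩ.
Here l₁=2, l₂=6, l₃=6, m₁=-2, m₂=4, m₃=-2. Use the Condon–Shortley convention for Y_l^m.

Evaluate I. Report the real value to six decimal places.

Rules hold: Σm=0, L=14 even, 4≤6≤8.
N = 5·13·13 = 845
Δ = 2!·2!·10!/15! = 1/90090
Racah Σ t=0..2: t=0:+1/69120 t=1:−1/14400 t=2:+1/69120 = -7/172800
⇒ 3j(2 6 6; 0 0 0)² = 14/715, sgn -1
Racah Σ t=2..2: t=2:+1/322560 = 1/322560
⇒ 3j(2 6 6; -2 4 -2)² = 18/1001, sgn +1
4πI² = N·(3j₀)²·(3jₘ)² = 36/121
I = -1·√(0.297521/4π) = -0.15386989

-0.153870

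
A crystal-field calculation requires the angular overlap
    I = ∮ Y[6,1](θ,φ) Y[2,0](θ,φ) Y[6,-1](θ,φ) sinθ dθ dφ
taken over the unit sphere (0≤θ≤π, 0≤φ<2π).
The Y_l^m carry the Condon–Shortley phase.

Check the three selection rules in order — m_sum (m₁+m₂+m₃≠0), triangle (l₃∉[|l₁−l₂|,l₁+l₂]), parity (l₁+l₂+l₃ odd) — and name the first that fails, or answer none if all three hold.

azimuthal sum: 1 + 0 − 1 = 0  ✓
4 ≤ 6 ≤ 8 (triangle on l)  ✓
L = 6 + 2 + 6 = 14 (even)  ✓

none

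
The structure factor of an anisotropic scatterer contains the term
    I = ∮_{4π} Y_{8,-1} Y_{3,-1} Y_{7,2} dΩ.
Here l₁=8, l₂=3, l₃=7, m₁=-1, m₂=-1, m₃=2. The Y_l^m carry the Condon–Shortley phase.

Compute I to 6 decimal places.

0.048853

m-sum 0 ✓  L=18 even ✓  5≤7≤11 ✓
Π(2lᵢ+1) = 17×7×15 = 1785
triangle coeff Δ(8,3,7) = 1/5290740
Σ_t [1,3]: t=1:−1/7257600 t=2:+1/2073600 t=3:−1/7257600 = 1/4838400
(3j)²=252/20995 [(8 3 7; 0 0 0)], sign=-1
Σ_t [0,2]: t=0:+1/104509440 t=1:−1/5806080 t=2:+1/4838400 = 23/522547200
(3j)²=529/377910 [(8 3 7; -1 -1 2)], sign=-1
⇒ 4πI² = 155526/5185765
I = (+1)√(155526/5185765/(4π)) = 0.04885288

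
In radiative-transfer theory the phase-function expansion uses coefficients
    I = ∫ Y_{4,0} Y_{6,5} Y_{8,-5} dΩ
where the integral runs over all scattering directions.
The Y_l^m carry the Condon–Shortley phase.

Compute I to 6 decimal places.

Rules hold: Σm=0, L=18 even, 2≤8≤10.
N = 9·13·17 = 1989
Δ = 2!·6!·10!/19! = 1/23279256
Racah Σ t=0..2: t=0:+1/1658880 t=1:−1/518400 t=2:+1/1658880 = -1/1382400
⇒ 3j(4 6 8; 0 0 0)² = 504/46189, sgn -1
Racah Σ t=1..2: t=1:−1/130636800 t=2:+1/34836480 = 11/522547200
⇒ 3j(4 6 8; 0 5 -5)² = 1331/81396, sgn -1
4πI² = N·(3j₀)²·(3jₘ)² = 2178/6137
I = +1·√(0.354897/4π) = 0.16805287

0.168053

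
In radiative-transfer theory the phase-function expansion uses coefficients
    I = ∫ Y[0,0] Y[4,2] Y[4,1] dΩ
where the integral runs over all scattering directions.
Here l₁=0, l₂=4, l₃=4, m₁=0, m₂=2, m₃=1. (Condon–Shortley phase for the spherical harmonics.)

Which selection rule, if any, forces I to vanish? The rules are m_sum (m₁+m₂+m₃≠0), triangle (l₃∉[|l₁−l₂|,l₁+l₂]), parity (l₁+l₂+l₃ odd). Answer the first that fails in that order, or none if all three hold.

azimuthal sum: 0 + 2 + 1 = 3  ✗
4 ≤ 4 ≤ 4 (triangle on l)
L = 0 + 4 + 4 = 8 (even)

m_sum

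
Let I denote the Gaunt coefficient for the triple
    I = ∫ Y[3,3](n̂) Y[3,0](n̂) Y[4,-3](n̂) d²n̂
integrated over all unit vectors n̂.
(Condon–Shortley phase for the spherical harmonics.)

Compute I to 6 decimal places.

0.203551

m-sum 0 ✓  L=10 even ✓  0≤4≤6 ✓
Π(2lᵢ+1) = 7×7×9 = 441
triangle coeff Δ(3,3,4) = 1/34650
Σ_t [0,2]: t=0:+1/72 t=1:−1/16 t=2:+1/72 = -5/144
(3j)²=2/77 [(3 3 4; 0 0 0)], sign=-1
Σ_t [0,0]: t=0:+1/288 = 1/288
(3j)²=1/22 [(3 3 4; 3 0 -3)], sign=-1
⇒ 4πI² = 63/121
I = (+1)√(63/121/(4π)) = 0.20355073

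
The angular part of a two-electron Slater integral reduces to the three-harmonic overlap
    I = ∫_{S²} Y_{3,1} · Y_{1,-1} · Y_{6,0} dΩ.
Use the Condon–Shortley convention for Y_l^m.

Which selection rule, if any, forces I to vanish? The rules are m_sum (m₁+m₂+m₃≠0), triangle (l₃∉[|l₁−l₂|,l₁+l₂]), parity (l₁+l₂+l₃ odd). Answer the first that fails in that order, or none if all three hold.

triangle

m₁+m₂+m₃ = 1 − 1 + 0 = 0  ✓
triangle: |3−1|=2 ≤ l₃=6 ≤ 3+1=4  ✗
parity: l₁+l₂+l₃ = 10 is even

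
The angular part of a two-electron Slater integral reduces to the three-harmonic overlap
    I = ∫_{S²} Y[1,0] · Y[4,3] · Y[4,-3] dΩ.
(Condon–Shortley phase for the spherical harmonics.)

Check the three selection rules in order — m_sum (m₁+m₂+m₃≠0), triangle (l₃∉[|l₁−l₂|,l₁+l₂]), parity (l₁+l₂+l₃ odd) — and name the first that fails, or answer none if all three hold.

parity

m₁+m₂+m₃ = 0 + 3 − 3 = 0  ✓
triangle: |1−4|=3 ≤ l₃=4 ≤ 1+4=5  ✓
parity: l₁+l₂+l₃ = 9 is odd  ✗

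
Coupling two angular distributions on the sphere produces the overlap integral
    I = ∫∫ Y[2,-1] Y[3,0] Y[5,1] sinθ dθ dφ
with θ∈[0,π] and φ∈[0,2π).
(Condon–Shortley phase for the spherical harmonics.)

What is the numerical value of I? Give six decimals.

m-sum 0 ✓  L=10 even ✓  1≤5≤5 ✓
Π(2lᵢ+1) = 5×7×11 = 385
triangle coeff Δ(2,3,5) = 1/2310
Σ_t [0,0]: t=0:+1/144 = 1/144
(3j)²=10/231 [(2 3 5; 0 0 0)], sign=-1
Σ_t [0,0]: t=0:+1/216 = 1/216
(3j)²=8/231 [(2 3 5; -1 0 1)], sign=+1
⇒ 4πI² = 400/693
I = (-1)√(400/693/(4π)) = -0.21431790

-0.214318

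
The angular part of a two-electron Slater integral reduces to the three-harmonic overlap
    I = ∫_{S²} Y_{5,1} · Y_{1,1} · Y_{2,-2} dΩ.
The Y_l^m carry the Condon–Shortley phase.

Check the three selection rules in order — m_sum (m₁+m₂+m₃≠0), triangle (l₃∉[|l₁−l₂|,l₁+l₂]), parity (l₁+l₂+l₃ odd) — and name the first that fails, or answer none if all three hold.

Σmᵢ = 0  ✓
l₃∈[|l₁−l₂|,l₁+l₂]=[4,6], have l₃=2  ✗
Σlᵢ = 8 ⇒ even

triangle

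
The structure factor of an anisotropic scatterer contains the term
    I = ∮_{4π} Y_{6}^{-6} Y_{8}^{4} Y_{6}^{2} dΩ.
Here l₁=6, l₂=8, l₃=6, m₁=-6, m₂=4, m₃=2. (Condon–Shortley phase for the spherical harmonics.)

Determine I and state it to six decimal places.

0.150639

Checks pass: Σm=0; 20 even; l₃=6∈[2,14].
(2·6+1)(2·8+1)(2·6+1) = 2873
Δ: 8! 4! 8! / 21! → 1/1309458150
sum: t=2:+1/49766400 t=3:−1/3110400 t=4:+1/1327104 t=5:−1/3110400 t=6:+1/49766400 = 1/6635520
3j²(6 8 6; 0 0 0) = Δ·Π!·Σ² = 350/46189  (sign +1)
sum: t=8:+1/557383680 = 1/557383680
3j²(6 8 6; -6 4 2) = Δ·Π!·Σ² = 55/4199  (sign +1)
combine: 4πI² = 2873·350/46189·55/4199 = 1750/6137
take √, sign +1: I = 0.15063852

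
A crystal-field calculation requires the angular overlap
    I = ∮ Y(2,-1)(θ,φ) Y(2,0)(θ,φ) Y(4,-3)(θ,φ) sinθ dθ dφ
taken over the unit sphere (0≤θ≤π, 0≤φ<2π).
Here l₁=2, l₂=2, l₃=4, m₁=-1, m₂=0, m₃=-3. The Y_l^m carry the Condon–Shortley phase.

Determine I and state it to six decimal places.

0.000000

m-sum = -1 + 0 − 3 = -4 ≠ 0 ⇒ I = 0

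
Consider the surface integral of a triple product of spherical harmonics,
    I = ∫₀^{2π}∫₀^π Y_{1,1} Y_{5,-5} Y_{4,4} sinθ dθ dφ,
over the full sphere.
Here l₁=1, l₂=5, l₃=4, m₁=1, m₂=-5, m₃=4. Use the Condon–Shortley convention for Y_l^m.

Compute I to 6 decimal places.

m-sum 0 ✓  L=10 even ✓  4≤4≤6 ✓
Π(2lᵢ+1) = 3×11×9 = 297
triangle coeff Δ(1,5,4) = 1/495
Σ_t [1,1]: t=1:−1/576 = -1/576
(3j)²=5/99 [(1 5 4; 0 0 0)], sign=-1
Σ_t [0,0]: t=0:+1/80640 = 1/80640
(3j)²=1/11 [(1 5 4; 1 -5 4)], sign=+1
⇒ 4πI² = 15/11
I = (-1)√(15/11/(4π)) = -0.32941575

-0.329416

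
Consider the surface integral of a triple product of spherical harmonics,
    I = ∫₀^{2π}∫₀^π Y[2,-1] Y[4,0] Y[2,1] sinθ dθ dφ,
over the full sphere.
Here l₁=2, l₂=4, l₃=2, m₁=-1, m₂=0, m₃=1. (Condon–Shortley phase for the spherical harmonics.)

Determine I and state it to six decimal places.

Rules hold: Σm=0, L=8 even, 2≤2≤6.
N = 5·9·5 = 225
Δ = 4!·0!·4!/9! = 1/630
Racah Σ t=2..2: t=2:+1/16 = 1/16
⇒ 3j(2 4 2; 0 0 0)² = 2/35, sgn +1
Racah Σ t=3..3: t=3:−1/36 = -1/36
⇒ 3j(2 4 2; -1 0 1)² = 8/315, sgn +1
4πI² = N·(3j₀)²·(3jₘ)² = 16/49
I = +1·√(0.326531/4π) = 0.16119702

0.161197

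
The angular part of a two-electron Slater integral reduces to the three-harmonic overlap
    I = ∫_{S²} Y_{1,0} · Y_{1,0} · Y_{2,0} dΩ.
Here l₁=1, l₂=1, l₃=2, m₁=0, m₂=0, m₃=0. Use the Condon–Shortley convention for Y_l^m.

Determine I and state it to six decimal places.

0.252313

Rules hold: Σm=0, L=4 even, 0≤2≤2.
N = 3·3·5 = 45
Δ = 0!·2!·2!/5! = 1/30
Racah Σ t=0..0: t=0:+1/1 = 1/1
⇒ 3j(1 1 2; 0 0 0)² = 2/15, sgn +1
(m-triple is (0,0,0) — same symbol as above.)
4πI² = N·(3j₀)²·(3jₘ)² = 4/5
I = +1·√(0.8/4π) = 0.25231325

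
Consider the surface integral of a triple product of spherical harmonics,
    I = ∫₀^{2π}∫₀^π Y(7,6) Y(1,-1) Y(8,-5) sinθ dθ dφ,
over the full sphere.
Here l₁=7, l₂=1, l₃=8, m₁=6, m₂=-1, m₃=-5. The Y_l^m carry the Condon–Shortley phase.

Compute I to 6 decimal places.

Checks pass: Σm=0; 16 even; l₃=8∈[6,8].
(2·7+1)(2·1+1)(2·8+1) = 765
Δ: 0! 14! 2! / 17! → 1/2040
sum: t=0:+1/25401600 = 1/25401600
3j²(7 1 8; 0 0 0) = Δ·Π!·Σ² = 8/255  (sign +1)
sum: t=0:+1/12454041600 = 1/12454041600
3j²(7 1 8; 6 -1 -5) = Δ·Π!·Σ² = 1/680  (sign -1)
combine: 4πI² = 765·8/255·1/680 = 3/85
take √, sign -1: I = -0.05299638

-0.052996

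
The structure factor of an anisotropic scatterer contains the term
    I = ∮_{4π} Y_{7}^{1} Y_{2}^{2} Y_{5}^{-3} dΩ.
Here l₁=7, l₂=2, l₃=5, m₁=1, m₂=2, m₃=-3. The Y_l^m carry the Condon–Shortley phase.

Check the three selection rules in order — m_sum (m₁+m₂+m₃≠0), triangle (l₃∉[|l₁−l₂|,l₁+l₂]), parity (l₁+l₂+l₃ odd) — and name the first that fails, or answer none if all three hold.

m₁+m₂+m₃ = 1 + 2 − 3 = 0  ✓
triangle: |7−2|=5 ≤ l₃=5 ≤ 7+2=9  ✓
parity: l₁+l₂+l₃ = 14 is even  ✓

none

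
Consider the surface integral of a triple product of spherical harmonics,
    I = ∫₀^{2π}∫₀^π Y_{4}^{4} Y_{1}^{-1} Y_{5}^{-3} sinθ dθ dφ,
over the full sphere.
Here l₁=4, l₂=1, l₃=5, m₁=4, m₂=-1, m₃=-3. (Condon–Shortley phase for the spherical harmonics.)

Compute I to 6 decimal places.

-0.049106

m-sum 0 ✓  L=10 even ✓  3≤5≤5 ✓
Π(2lᵢ+1) = 9×3×11 = 297
triangle coeff Δ(4,1,5) = 1/495
Σ_t [0,0]: t=0:+1/576 = 1/576
(3j)²=5/99 [(4 1 5; 0 0 0)], sign=-1
Σ_t [0,0]: t=0:+1/80640 = 1/80640
(3j)²=1/495 [(4 1 5; 4 -1 -3)], sign=+1
⇒ 4πI² = 1/33
I = (-1)√(1/33/(4π)) = -0.04910640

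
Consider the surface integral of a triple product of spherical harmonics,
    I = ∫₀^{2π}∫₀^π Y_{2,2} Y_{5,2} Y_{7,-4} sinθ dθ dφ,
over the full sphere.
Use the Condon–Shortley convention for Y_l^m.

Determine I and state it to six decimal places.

Rules hold: Σm=0, L=14 even, 3≤7≤7.
N = 5·11·15 = 825
Δ = 0!·4!·10!/15! = 1/15015
Racah Σ t=0..0: t=0:+1/57600 = 1/57600
⇒ 3j(2 5 7; 0 0 0)² = 21/715, sgn -1
Racah Σ t=0..0: t=0:+1/725760 = 1/725760
⇒ 3j(2 5 7; 2 2 -4)² = 2/91, sgn -1
4πI² = N·(3j₀)²·(3jₘ)² = 90/169
I = +1·√(0.532544/4π) = 0.20586047

0.205860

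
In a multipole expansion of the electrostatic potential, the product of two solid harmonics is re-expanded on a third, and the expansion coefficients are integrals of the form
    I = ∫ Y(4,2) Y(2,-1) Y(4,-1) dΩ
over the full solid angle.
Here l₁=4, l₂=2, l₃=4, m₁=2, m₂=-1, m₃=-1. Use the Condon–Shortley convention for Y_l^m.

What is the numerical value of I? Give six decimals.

m-sum 0 ✓  L=10 even ✓  2≤4≤6 ✓
Π(2lᵢ+1) = 9×5×9 = 405
triangle coeff Δ(4,2,4) = 1/13860
Σ_t [0,2]: t=0:+1/192 t=1:−1/36 t=2:+1/192 = -5/288
(3j)²=20/693 [(4 2 4; 0 0 0)], sign=-1
Σ_t [0,1]: t=0:+1/96 t=1:−1/240 = 1/160
(3j)²=27/1540 [(4 2 4; 2 -1 -1)], sign=-1
⇒ 4πI² = 1215/5929
I = (+1)√(1215/5929/(4π)) = 0.12770047

0.127700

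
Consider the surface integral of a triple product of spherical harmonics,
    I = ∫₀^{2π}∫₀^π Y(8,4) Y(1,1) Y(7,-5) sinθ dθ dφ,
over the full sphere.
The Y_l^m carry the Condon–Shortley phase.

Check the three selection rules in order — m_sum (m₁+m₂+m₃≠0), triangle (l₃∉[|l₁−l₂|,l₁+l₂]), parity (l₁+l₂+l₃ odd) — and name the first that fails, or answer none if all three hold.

m₁+m₂+m₃ = 4 + 1 − 5 = 0  ✓
triangle: |8−1|=7 ≤ l₃=7 ≤ 8+1=9  ✓
parity: l₁+l₂+l₃ = 16 is even  ✓

none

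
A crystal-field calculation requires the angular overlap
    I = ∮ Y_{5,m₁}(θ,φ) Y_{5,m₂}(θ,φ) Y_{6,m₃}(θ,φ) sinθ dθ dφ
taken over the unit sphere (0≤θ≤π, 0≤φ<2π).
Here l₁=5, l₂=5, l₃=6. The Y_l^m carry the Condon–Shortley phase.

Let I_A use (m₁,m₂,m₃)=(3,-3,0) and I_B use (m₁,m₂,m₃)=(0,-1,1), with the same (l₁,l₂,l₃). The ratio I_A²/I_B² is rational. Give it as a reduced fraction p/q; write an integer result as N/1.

841/560

Shared (l₁,l₂,l₃)=(5,5,6): N and (l;000)² cancel in I_A²/I_B².
A: Δ = 4!·6!·6!/17! = 1/28588560; Racah Σ t=0..2: t=0:+1/55296 t=1:−1/86400 t=2:+1/2073600 = 29/4147200; ⇒ 3j(5 5 6; 3 -3 0)² = 841/145860, sgn +1
B: Δ = 4!·6!·6!/17! = 1/28588560; Racah Σ t=0..4: t=0:+1/138240 t=1:−1/10368 t=2:+1/6912 t=3:−1/34560 t=4:+1/2073600 = 7/259200; ⇒ 3j(5 5 6; 0 -1 1)² = 28/7293, sgn -1
I_A²/I_B² = (841/145860)/(28/7293) = 841/560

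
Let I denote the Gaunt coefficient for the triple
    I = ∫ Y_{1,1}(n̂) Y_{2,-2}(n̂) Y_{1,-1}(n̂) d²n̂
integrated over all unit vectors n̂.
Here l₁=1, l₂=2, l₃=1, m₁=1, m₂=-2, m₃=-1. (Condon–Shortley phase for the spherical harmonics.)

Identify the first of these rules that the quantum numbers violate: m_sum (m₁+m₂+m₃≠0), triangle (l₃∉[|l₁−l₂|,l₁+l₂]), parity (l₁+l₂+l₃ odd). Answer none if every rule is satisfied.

m_sum

Σmᵢ = -2  ✗
l₃∈[|l₁−l₂|,l₁+l₂]=[1,3], have l₃=1
Σlᵢ = 4 ⇒ even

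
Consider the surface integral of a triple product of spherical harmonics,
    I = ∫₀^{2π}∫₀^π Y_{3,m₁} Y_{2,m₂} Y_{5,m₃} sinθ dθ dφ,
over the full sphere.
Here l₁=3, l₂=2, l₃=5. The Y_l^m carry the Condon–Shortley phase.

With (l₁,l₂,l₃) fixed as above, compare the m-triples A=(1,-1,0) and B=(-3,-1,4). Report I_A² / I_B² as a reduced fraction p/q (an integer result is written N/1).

25/42

l's match ⇒ only the (l;m) 3-j factors differ between A and B.
A: triangle coeff Δ(3,2,5) = 1/2310; Σ_t [0,0]: t=0:+1/288 = 1/288; (3j)²=5/231 [(3 2 5; 1 -1 0)], sign=-1
B: triangle coeff Δ(3,2,5) = 1/2310; Σ_t [0,0]: t=0:+1/4320 = 1/4320; (3j)²=2/55 [(3 2 5; -3 -1 4)], sign=-1
I_A²/I_B² = (5/231)/(2/55) = 25/42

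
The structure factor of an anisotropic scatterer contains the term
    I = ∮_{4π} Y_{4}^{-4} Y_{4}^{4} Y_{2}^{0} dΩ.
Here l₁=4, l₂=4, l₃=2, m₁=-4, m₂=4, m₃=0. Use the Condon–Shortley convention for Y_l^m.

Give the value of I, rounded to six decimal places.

-0.229376

Rules hold: Σm=0, L=10 even, 0≤2≤8.
N = 9·9·5 = 405
Δ = 6!·2!·2!/11! = 1/13860
Racah Σ t=2..4: t=2:+1/192 t=3:−1/36 t=4:+1/192 = -5/288
⇒ 3j(4 4 2; 0 0 0)² = 20/693, sgn -1
Racah Σ t=6..6: t=6:+1/2880 = 1/2880
⇒ 3j(4 4 2; -4 4 0)² = 28/495, sgn +1
4πI² = N·(3j₀)²·(3jₘ)² = 80/121
I = -1·√(0.661157/4π) = -0.22937568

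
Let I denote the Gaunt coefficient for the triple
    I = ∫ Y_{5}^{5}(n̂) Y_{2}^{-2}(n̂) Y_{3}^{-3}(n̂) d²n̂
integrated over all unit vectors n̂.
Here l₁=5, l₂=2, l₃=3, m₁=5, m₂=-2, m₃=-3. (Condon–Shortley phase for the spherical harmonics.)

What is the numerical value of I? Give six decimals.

-0.347235

Rules hold: Σm=0, L=10 even, 3≤3≤7.
N = 11·5·7 = 385
Δ = 4!·6!·0!/11! = 1/2310
Racah Σ t=2..2: t=2:+1/144 = 1/144
⇒ 3j(5 2 3; 0 0 0)² = 10/231, sgn -1
Racah Σ t=0..0: t=0:+1/17280 = 1/17280
⇒ 3j(5 2 3; 5 -2 -3)² = 1/11, sgn +1
4πI² = N·(3j₀)²·(3jₘ)² = 50/33
I = -1·√(1.51515/4π) = -0.34723469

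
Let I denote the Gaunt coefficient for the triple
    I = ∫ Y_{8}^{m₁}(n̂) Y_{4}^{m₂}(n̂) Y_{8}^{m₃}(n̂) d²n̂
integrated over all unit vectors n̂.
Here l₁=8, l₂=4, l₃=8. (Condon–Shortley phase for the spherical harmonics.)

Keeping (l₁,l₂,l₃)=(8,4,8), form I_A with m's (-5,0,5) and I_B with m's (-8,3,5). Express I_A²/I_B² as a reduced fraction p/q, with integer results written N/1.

9/4

Shared (l₁,l₂,l₃)=(8,4,8): N and (l;000)² cancel in I_A²/I_B².
A: Δ = 4!·12!·4!/21! = 1/185175900; Racah Σ t=1..4: t=1:−1/17244057600 t=2:+1/638668800 t=3:−1/261273600 t=4:+1/1254113280 = -1/656916480; ⇒ 3j(8 4 8; -5 0 5)² = 13/1292, sgn +1
B: Δ = 4!·12!·4!/21! = 1/185175900; Racah Σ t=4..4: t=4:+1/68976230400 = 1/68976230400; ⇒ 3j(8 4 8; -8 3 5)² = 13/2907, sgn -1
I_A²/I_B² = (13/1292)/(13/2907) = 9/4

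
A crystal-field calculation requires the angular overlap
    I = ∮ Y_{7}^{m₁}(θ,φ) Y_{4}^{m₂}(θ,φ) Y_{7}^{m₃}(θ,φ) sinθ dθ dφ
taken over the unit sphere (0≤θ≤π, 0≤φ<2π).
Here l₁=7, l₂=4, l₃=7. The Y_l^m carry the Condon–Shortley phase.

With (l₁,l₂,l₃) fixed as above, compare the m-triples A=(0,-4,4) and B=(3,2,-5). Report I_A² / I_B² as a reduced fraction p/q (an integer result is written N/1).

3675/1682

Same 7,4,7: normalisation and zero-m 3j drop out of the ratio.
A: Δ: 4! 10! 4! / 19! → 1/58198140; sum: t=0:+1/17418240 = 1/17418240; 3j²(7 4 7; 0 -4 4) = Δ·Π!·Σ² = 175/12597  (sign -1)
B: Δ: 4! 10! 4! / 19! → 1/58198140; sum: t=2:+1/7741440 t=3:−1/13063680 t=4:+1/348364800 = 29/522547200; 3j²(7 4 7; 3 2 -5) = Δ·Π!·Σ² = 1682/264537  (sign +1)
I_A²/I_B² = (175/12597)/(1682/264537) = 3675/1682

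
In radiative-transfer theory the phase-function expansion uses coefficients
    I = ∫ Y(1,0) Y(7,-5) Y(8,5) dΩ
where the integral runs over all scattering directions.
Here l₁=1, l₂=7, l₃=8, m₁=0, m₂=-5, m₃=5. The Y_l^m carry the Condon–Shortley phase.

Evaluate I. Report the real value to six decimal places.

-0.191081

Checks pass: Σm=0; 16 even; l₃=8∈[6,8].
(2·1+1)(2·7+1)(2·8+1) = 765
Δ: 0! 2! 14! / 17! → 1/2040
sum: t=0:+1/25401600 = 1/25401600
3j²(1 7 8; 0 0 0) = Δ·Π!·Σ² = 8/255  (sign +1)
sum: t=0:+1/958003200 = 1/958003200
3j²(1 7 8; 0 -5 5) = Δ·Π!·Σ² = 13/680  (sign -1)
combine: 4πI² = 765·8/255·13/680 = 39/85
take √, sign -1: I = -0.19108118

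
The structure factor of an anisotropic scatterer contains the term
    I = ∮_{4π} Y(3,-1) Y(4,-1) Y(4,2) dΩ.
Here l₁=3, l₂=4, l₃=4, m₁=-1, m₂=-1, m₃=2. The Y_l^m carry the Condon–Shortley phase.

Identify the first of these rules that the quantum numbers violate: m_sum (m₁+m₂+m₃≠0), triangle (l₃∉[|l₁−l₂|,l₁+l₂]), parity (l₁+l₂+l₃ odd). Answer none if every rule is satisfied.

m₁+m₂+m₃ = -1 − 1 + 2 = 0  ✓
triangle: |3−4|=1 ≤ l₃=4 ≤ 3+4=7  ✓
parity: l₁+l₂+l₃ = 11 is odd  ✗

parity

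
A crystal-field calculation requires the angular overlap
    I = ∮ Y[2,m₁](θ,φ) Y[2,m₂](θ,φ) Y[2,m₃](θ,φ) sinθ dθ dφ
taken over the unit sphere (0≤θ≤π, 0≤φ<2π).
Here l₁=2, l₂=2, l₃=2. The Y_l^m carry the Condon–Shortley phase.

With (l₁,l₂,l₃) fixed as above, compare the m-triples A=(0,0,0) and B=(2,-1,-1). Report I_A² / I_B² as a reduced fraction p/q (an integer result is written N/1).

Shared (l₁,l₂,l₃)=(2,2,2): N and (l;000)² cancel in I_A²/I_B².
A: Δ = 2!·2!·2!/7! = 1/630; Racah Σ t=0..2: t=0:+1/8 t=1:−1/1 t=2:+1/8 = -3/4; ⇒ 3j(2 2 2; 0 0 0)² = 2/35, sgn -1
B: Δ = 2!·2!·2!/7! = 1/630; Racah Σ t=0..0: t=0:+1/4 = 1/4; ⇒ 3j(2 2 2; 2 -1 -1)² = 3/35, sgn -1
I_A²/I_B² = (2/35)/(3/35) = 2/3

2/3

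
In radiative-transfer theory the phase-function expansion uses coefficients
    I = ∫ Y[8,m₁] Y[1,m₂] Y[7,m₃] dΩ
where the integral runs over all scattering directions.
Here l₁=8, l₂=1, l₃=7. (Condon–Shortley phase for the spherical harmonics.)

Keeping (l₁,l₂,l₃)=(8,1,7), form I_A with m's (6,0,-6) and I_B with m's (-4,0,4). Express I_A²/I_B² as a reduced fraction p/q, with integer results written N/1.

Same 8,1,7: normalisation and zero-m 3j drop out of the ratio.
A: Δ: 2! 14! 0! / 17! → 1/2040; sum: t=1:−1/6227020800 = -1/6227020800; 3j²(8 1 7; 6 0 -6) = Δ·Π!·Σ² = 7/510  (sign +1)
B: Δ: 2! 14! 0! / 17! → 1/2040; sum: t=1:−1/239500800 = -1/239500800; 3j²(8 1 7; -4 0 4) = Δ·Π!·Σ² = 2/85  (sign +1)
I_A²/I_B² = (7/510)/(2/85) = 7/12

7/12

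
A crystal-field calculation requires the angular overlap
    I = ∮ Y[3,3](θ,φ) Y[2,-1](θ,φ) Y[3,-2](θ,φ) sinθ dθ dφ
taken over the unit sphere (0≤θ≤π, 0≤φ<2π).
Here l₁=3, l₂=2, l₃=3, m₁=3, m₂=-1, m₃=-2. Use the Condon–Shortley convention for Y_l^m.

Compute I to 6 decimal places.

-0.210261

Checks pass: Σm=0; 8 even; l₃=3∈[1,5].
(2·3+1)(2·2+1)(2·3+1) = 245
Δ: 2! 4! 2! / 9! → 1/3780
sum: t=0:+1/24 t=1:−1/4 t=2:+1/24 = -1/6
3j²(3 2 3; 0 0 0) = Δ·Π!·Σ² = 4/105  (sign +1)
sum: t=0:+1/48 = 1/48
3j²(3 2 3; 3 -1 -2) = Δ·Π!·Σ² = 5/84  (sign -1)
combine: 4πI² = 245·4/105·5/84 = 5/9
take √, sign -1: I = -0.21026104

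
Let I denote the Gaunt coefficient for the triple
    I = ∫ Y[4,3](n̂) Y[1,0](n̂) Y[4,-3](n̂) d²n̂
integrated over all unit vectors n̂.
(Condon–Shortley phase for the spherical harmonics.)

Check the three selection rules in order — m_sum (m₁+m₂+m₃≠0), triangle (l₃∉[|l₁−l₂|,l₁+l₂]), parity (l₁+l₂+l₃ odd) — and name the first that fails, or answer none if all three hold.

parity

azimuthal sum: 3 + 0 − 3 = 0  ✓
3 ≤ 4 ≤ 5 (triangle on l)  ✓
L = 4 + 1 + 4 = 9 (odd)  ✗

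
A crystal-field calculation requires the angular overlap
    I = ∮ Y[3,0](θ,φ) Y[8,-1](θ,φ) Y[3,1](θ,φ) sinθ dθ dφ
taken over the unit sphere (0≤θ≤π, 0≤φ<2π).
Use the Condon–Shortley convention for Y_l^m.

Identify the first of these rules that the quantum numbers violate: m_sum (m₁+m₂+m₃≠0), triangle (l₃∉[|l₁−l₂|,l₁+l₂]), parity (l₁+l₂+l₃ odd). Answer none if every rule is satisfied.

Σmᵢ = 0  ✓
l₃∈[|l₁−l₂|,l₁+l₂]=[5,11], have l₃=3  ✗
Σlᵢ = 14 ⇒ even

triangle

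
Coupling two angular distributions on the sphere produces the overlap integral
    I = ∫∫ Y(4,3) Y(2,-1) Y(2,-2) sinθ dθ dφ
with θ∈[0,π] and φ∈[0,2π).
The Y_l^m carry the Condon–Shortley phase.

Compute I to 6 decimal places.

m-sum 0 ✓  L=8 even ✓  2≤2≤6 ✓
Π(2lᵢ+1) = 9×5×5 = 225
triangle coeff Δ(4,2,2) = 1/630
Σ_t [2,2]: t=2:+1/16 = 1/16
(3j)²=2/35 [(4 2 2; 0 0 0)], sign=+1
Σ_t [1,1]: t=1:−1/144 = -1/144
(3j)²=1/18 [(4 2 2; 3 -1 -2)], sign=-1
⇒ 4πI² = 5/7
I = (-1)√(5/7/(4π)) = -0.23841361

-0.238414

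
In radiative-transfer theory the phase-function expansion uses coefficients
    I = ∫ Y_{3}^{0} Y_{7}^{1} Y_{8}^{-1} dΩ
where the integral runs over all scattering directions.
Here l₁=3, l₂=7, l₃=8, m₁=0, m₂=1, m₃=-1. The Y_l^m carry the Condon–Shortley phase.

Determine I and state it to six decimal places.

Checks pass: Σm=0; 18 even; l₃=8∈[4,10].
(2·3+1)(2·7+1)(2·8+1) = 1785
Δ: 2! 4! 12! / 19! → 1/5290740
sum: t=0:+1/7257600 t=1:−1/2073600 t=2:+1/7257600 = -1/4838400
3j²(3 7 8; 0 0 0) = Δ·Π!·Σ² = 252/20995  (sign -1)
sum: t=0:+1/11612160 t=1:−1/2419200 t=2:+1/6220800 = -29/174182400
3j²(3 7 8; 0 1 -1) = Δ·Π!·Σ² = 841/83980  (sign +1)
combine: 4πI² = 1785·252/20995·841/83980 = 1112643/5185765
take √, sign -1: I = -0.13066720

-0.130667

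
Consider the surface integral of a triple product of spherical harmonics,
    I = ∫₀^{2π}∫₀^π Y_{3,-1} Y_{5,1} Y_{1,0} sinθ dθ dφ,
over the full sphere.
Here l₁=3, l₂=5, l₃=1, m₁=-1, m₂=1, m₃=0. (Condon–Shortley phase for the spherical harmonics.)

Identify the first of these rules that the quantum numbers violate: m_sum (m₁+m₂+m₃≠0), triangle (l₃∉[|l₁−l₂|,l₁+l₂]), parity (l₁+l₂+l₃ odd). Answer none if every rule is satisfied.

triangle

m₁+m₂+m₃ = -1 + 1 + 0 = 0  ✓
triangle: |3−5|=2 ≤ l₃=1 ≤ 3+5=8  ✗
parity: l₁+l₂+l₃ = 9 is odd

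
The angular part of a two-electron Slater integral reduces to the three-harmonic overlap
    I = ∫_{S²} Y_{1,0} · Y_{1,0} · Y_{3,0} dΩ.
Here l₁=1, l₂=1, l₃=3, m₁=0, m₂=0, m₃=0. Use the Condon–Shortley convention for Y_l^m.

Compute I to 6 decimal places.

0.000000

l₃=3 ∉ [0,2] — triangle fails ⇒ I = 0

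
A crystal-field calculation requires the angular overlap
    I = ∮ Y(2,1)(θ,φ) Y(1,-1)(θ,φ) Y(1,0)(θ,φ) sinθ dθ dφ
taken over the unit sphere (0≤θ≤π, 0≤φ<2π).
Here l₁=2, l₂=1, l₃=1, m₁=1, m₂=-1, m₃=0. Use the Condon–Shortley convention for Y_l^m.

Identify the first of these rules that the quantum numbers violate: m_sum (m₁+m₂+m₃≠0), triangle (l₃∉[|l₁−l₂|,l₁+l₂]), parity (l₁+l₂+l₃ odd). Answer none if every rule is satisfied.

azimuthal sum: 1 − 1 + 0 = 0  ✓
1 ≤ 1 ≤ 3 (triangle on l)  ✓
L = 2 + 1 + 1 = 4 (even)  ✓

none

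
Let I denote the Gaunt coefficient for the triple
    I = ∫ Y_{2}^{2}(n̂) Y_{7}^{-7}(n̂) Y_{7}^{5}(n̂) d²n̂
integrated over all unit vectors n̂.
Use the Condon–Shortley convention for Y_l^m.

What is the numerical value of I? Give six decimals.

0.066694

m-sum 0 ✓  L=16 even ✓  5≤7≤9 ✓
Π(2lᵢ+1) = 5×15×15 = 1125
triangle coeff Δ(2,7,7) = 1/185640
Σ_t [0,2]: t=0:+1/2419200 t=1:−1/518400 t=2:+1/2419200 = -1/907200
(3j)²=56/3315 [(2 7 7; 0 0 0)], sign=+1
Σ_t [0,0]: t=0:+1/1916006400 = 1/1916006400
(3j)²=1/340 [(2 7 7; 2 -7 5)], sign=+1
⇒ 4πI² = 210/3757
I = (+1)√(210/3757/(4π)) = 0.06669359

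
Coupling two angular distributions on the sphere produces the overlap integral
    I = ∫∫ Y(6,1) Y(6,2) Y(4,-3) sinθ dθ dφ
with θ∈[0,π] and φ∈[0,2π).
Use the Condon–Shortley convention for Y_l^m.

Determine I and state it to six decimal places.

-0.039511

Checks pass: Σm=0; 16 even; l₃=4∈[0,12].
(2·6+1)(2·6+1)(2·4+1) = 1521
Δ: 8! 4! 4! / 17! → 1/15315300
sum: t=2:+1/829440 t=3:−1/25920 t=4:+1/9216 t=5:−1/25920 t=6:+1/829440 = 7/207360
3j²(6 6 4; 0 0 0) = Δ·Π!·Σ² = 28/2431  (sign +1)
sum: t=4:+1/82944 t=5:−1/103680 = 1/414720
3j²(6 6 4; 1 2 -3) = Δ·Π!·Σ² = 49/43758  (sign -1)
combine: 4πI² = 1521·28/2431·49/43758 = 686/34969
take √, sign -1: I = -0.03951077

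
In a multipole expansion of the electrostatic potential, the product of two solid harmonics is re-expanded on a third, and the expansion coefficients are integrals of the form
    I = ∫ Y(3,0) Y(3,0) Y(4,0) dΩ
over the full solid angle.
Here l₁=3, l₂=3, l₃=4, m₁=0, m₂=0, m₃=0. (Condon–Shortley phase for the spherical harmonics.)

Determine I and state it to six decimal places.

0.153870

Rules hold: Σm=0, L=10 even, 0≤4≤6.
N = 7·7·9 = 441
Δ = 2!·4!·4!/11! = 1/34650
Racah Σ t=0..2: t=0:+1/72 t=1:−1/16 t=2:+1/72 = -5/144
⇒ 3j(3 3 4; 0 0 0)² = 2/77, sgn -1
(m-triple is (0,0,0) — same symbol as above.)
4πI² = N·(3j₀)²·(3jₘ)² = 36/121
I = +1·√(0.297521/4π) = 0.15386989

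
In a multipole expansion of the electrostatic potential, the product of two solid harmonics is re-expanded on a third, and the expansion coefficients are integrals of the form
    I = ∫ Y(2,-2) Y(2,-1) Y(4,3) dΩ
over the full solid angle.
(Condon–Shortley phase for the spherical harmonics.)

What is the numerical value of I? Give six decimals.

Rules hold: Σm=0, L=8 even, 0≤4≤4.
N = 5·5·9 = 225
Δ = 0!·4!·4!/9! = 1/630
Racah Σ t=0..0: t=0:+1/16 = 1/16
⇒ 3j(2 2 4; 0 0 0)² = 2/35, sgn +1
Racah Σ t=0..0: t=0:+1/144 = 1/144
⇒ 3j(2 2 4; -2 -1 3)² = 1/18, sgn -1
4πI² = N·(3j₀)²·(3jₘ)² = 5/7
I = -1·√(0.714286/4π) = -0.23841361

-0.238414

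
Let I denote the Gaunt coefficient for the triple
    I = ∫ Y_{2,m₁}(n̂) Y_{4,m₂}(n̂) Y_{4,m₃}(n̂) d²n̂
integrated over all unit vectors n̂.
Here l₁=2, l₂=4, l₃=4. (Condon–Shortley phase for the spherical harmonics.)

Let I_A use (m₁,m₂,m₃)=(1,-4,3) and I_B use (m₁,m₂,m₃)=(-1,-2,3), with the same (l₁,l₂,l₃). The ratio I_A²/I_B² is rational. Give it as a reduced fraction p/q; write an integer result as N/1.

28/25

Shared (l₁,l₂,l₃)=(2,4,4): N and (l;000)² cancel in I_A²/I_B².
A: Δ = 2!·2!·6!/11! = 1/13860; Racah Σ t=0..0: t=0:+1/1440 = 1/1440; ⇒ 3j(2 4 4; 1 -4 3)² = 7/165, sgn -1
B: Δ = 2!·2!·6!/11! = 1/13860; Racah Σ t=1..2: t=1:−1/240 t=2:+1/1440 = -1/288; ⇒ 3j(2 4 4; -1 -2 3)² = 5/132, sgn +1
I_A²/I_B² = (7/165)/(5/132) = 28/25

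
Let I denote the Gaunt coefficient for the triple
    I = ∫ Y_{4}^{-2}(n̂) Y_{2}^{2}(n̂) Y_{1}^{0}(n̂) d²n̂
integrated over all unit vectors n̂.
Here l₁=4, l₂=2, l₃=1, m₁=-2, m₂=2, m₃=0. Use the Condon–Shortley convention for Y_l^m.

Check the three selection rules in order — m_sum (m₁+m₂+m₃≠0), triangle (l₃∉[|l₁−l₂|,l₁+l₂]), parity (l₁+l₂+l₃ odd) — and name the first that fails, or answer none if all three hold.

triangle

m₁+m₂+m₃ = -2 + 2 + 0 = 0  ✓
triangle: |4−2|=2 ≤ l₃=1 ≤ 4+2=6  ✗
parity: l₁+l₂+l₃ = 7 is odd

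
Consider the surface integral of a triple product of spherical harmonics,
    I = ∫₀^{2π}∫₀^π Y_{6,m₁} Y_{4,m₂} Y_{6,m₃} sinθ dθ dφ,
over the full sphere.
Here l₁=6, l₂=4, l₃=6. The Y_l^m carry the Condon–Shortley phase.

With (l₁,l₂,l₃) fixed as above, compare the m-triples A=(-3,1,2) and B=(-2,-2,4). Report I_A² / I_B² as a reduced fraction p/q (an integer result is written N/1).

2535/529

Same 6,4,6: normalisation and zero-m 3j drop out of the ratio.
A: Δ: 4! 8! 4! / 17! → 1/15315300; sum: t=1:−1/5806080 t=2:+1/120960 t=3:−1/34560 t=4:+1/103680 = -13/1161216; 3j²(6 4 6; -3 1 2) = Δ·Π!·Σ² = 65/5236  (sign -1)
B: Δ: 4! 8! 4! / 17! → 1/15315300; sum: t=0:+1/3870720 t=1:−1/181440 t=2:+1/138240 = 23/11612160; 3j²(6 4 6; -2 -2 4) = Δ·Π!·Σ² = 529/204204  (sign +1)
I_A²/I_B² = (65/5236)/(529/204204) = 2535/529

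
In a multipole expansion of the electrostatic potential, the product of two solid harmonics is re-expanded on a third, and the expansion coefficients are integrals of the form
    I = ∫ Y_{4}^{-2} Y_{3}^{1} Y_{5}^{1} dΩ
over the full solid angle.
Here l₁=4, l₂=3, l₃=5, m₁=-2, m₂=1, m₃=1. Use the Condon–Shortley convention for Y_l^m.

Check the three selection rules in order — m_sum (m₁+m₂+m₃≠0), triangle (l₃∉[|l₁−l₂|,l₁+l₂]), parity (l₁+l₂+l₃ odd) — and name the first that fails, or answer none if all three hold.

none

azimuthal sum: -2 + 1 + 1 = 0  ✓
1 ≤ 5 ≤ 7 (triangle on l)  ✓
L = 4 + 3 + 5 = 12 (even)  ✓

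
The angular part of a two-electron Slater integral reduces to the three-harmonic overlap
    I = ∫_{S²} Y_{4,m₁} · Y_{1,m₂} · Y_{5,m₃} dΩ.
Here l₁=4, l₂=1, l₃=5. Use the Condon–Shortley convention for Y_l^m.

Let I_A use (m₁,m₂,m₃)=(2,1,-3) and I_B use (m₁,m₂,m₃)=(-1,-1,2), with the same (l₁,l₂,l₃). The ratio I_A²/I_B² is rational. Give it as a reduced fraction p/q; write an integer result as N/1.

4/3

Same 4,1,5: normalisation and zero-m 3j drop out of the ratio.
A: Δ: 0! 8! 2! / 11! → 1/495; sum: t=0:+1/2880 = 1/2880; 3j²(4 1 5; 2 1 -3) = Δ·Π!·Σ² = 28/495  (sign +1)
B: Δ: 0! 8! 2! / 11! → 1/495; sum: t=0:+1/1440 = 1/1440; 3j²(4 1 5; -1 -1 2) = Δ·Π!·Σ² = 7/165  (sign -1)
I_A²/I_B² = (28/495)/(7/165) = 4/3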